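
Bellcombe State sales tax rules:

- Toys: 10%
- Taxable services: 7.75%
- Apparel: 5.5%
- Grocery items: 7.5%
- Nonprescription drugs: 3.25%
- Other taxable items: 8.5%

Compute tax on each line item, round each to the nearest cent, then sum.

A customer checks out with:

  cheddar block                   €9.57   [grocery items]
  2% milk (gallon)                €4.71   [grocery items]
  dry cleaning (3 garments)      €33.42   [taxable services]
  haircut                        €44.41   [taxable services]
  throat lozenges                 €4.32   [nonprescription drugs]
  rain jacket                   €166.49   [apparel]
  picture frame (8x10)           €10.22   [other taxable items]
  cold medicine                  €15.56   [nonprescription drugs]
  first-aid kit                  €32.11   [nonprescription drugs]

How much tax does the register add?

Cheddar block €9.57: grocery items → 7.5% → €0.72
2% milk (gallon) €4.71: grocery items → 7.5% → €0.35
Dry cleaning (3 garments) €33.42: taxable services → 7.75% → €2.59
Haircut €44.41: taxable services → 7.75% → €3.44
Throat lozenges €4.32: nonprescription drugs → 3.25% → €0.14
Rain jacket €166.49: apparel → 5.5% → €9.16
Picture frame (8x10) €10.22: other taxable items → 8.5% → €0.87
Cold medicine €15.56: nonprescription drugs → 3.25% → €0.51
First-aid kit €32.11: nonprescription drugs → 3.25% → €1.04
Total tax = €0.72 + €0.35 + €2.59 + €3.44 + €0.14 + €9.16 + €0.87 + €0.51 + €1.04 = €18.82

€18.82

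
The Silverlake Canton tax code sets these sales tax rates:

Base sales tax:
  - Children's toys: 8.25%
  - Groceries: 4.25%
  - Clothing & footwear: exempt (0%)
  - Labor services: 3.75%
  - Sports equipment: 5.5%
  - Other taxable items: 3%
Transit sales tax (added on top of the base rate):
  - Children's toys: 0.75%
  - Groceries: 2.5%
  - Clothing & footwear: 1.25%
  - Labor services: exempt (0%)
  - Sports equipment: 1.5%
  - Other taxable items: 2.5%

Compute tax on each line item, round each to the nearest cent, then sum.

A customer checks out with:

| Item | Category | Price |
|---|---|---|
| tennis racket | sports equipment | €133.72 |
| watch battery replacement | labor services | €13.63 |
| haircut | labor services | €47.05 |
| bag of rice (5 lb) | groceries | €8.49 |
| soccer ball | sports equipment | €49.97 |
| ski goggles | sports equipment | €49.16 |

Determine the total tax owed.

Tennis racket €133.72: sports equipment → 5.5% + 1.5% transit = 7% → €9.36
Watch battery replacement €13.63: labor services → 3.75% + 0% transit = 3.75% → €0.51
Haircut €47.05: labor services → 3.75% + 0% transit = 3.75% → €1.76
Bag of rice (5 lb) €8.49: groceries → 4.25% + 2.5% transit = 6.75% → €0.57
Soccer ball €49.97: sports equipment → 5.5% + 1.5% transit = 7% → €3.50
Ski goggles €49.16: sports equipment → 5.5% + 1.5% transit = 7% → €3.44
Total tax = €9.36 + €0.51 + €1.76 + €0.57 + €3.50 + €3.44 = €19.14

€19.14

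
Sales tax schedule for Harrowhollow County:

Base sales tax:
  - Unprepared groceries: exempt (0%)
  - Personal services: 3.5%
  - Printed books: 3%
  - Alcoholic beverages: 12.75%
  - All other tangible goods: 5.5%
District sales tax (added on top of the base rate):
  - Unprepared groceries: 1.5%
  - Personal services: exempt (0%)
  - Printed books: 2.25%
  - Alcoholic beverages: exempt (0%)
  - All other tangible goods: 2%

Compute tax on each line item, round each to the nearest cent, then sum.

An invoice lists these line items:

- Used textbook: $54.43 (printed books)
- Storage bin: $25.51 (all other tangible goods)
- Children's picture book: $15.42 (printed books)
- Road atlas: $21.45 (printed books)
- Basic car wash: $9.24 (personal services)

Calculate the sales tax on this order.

Used textbook $54.43: printed books → 3% + 2.25% district = 5.25% → $2.86
Storage bin $25.51: all other tangible goods → 5.5% + 2% district = 7.5% → $1.91
Children's picture book $15.42: printed books → 3% + 2.25% district = 5.25% → $0.81
Road atlas $21.45: printed books → 3% + 2.25% district = 5.25% → $1.13
Basic car wash $9.24: personal services → 3.5% + 0% district = 3.5% → $0.32
Total tax = $2.86 + $1.91 + $0.81 + $1.13 + $0.32 = $7.03

$7.03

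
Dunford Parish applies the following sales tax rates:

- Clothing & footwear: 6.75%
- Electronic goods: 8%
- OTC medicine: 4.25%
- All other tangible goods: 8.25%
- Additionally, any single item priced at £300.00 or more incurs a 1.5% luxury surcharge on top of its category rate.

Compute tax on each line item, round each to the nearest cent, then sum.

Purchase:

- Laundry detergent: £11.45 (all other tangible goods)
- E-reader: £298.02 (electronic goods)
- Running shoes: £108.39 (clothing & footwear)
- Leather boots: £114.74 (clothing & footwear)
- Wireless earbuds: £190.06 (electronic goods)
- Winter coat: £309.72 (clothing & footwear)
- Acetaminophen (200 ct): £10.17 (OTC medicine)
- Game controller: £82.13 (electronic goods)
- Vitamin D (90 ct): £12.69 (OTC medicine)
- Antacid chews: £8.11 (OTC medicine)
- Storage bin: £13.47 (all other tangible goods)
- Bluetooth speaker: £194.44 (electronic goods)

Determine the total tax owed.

£105.14

Laundry detergent £11.45: all other tangible goods → 8.25% → £0.94
E-reader £298.02: electronic goods → 8% → £23.84
Running shoes £108.39: clothing & footwear → 6.75% → £7.32
Leather boots £114.74: clothing & footwear → 6.75% → £7.74
Wireless earbuds £190.06: electronic goods → 8% → £15.20
Winter coat £309.72: clothing & footwear → 6.75% + 1.5% surcharge = 8.25% → £25.55
Acetaminophen (200 ct) £10.17: OTC medicine → 4.25% → £0.43
Game controller £82.13: electronic goods → 8% → £6.57
Vitamin D (90 ct) £12.69: OTC medicine → 4.25% → £0.54
Antacid chews £8.11: OTC medicine → 4.25% → £0.34
Storage bin £13.47: all other tangible goods → 8.25% → £1.11
Bluetooth speaker £194.44: electronic goods → 8% → £15.56
Total tax = £0.94 + £23.84 + £7.32 + £7.74 + £15.20 + £25.55 + £0.43 + £6.57 + £0.54 + £0.34 + £1.11 + £15.56 = £105.14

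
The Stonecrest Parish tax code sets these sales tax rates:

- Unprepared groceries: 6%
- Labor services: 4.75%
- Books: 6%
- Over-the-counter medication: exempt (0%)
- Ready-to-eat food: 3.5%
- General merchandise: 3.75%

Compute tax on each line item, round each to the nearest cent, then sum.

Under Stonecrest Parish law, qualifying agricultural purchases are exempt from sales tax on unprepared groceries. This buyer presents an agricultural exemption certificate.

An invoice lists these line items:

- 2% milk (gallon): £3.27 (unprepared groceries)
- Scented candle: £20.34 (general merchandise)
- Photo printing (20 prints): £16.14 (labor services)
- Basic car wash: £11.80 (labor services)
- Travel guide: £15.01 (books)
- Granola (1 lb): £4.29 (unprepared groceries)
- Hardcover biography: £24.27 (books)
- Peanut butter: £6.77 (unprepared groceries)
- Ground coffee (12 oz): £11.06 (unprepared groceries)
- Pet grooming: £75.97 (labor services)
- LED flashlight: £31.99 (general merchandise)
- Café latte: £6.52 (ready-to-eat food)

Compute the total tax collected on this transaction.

2% milk (gallon) £3.27: unprepared groceries, buyer-exempt → 0% → £0.00
Scented candle £20.34: general merchandise → 3.75% → £0.76
Photo printing (20 prints) £16.14: labor services → 4.75% → £0.77
Basic car wash £11.80: labor services → 4.75% → £0.56
Travel guide £15.01: books → 6% → £0.90
Granola (1 lb) £4.29: unprepared groceries, buyer-exempt → 0% → £0.00
Hardcover biography £24.27: books → 6% → £1.46
Peanut butter £6.77: unprepared groceries, buyer-exempt → 0% → £0.00
Ground coffee (12 oz) £11.06: unprepared groceries, buyer-exempt → 0% → £0.00
Pet grooming £75.97: labor services → 4.75% → £3.61
LED flashlight £31.99: general merchandise → 3.75% → £1.20
Café latte £6.52: ready-to-eat food → 3.5% → £0.23
Total tax = £0.76 + £0.77 + £0.56 + £0.90 + £1.46 + £3.61 + £1.20 + £0.23 = £9.49

£9.49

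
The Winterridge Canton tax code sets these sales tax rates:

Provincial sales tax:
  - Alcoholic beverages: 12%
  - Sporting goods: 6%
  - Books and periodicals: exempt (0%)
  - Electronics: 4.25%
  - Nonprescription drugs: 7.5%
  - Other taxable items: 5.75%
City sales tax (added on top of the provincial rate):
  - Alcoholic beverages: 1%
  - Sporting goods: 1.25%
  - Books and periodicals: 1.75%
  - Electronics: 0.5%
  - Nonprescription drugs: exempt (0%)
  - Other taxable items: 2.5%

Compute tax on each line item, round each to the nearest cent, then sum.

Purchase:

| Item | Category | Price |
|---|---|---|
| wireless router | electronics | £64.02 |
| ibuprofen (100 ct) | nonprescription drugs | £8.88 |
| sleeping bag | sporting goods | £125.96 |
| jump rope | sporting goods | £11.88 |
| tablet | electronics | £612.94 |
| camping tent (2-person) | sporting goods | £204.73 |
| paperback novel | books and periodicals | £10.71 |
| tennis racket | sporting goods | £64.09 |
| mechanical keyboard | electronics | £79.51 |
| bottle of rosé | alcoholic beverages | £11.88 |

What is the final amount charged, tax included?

£1262.41

Wireless router £64.02: electronics → 4.25% + 0.5% city = 4.75% → £3.04
Ibuprofen (100 ct) £8.88: nonprescription drugs → 7.5% + 0% city = 7.5% → £0.67
Sleeping bag £125.96: sporting goods → 6% + 1.25% city = 7.25% → £9.13
Jump rope £11.88: sporting goods → 6% + 1.25% city = 7.25% → £0.86
Tablet £612.94: electronics → 4.25% + 0.5% city = 4.75% → £29.11
Camping tent (2-person) £204.73: sporting goods → 6% + 1.25% city = 7.25% → £14.84
Paperback novel £10.71: books and periodicals → 0% + 1.75% city = 1.75% → £0.19
Tennis racket £64.09: sporting goods → 6% + 1.25% city = 7.25% → £4.65
Mechanical keyboard £79.51: electronics → 4.25% + 0.5% city = 4.75% → £3.78
Bottle of rosé £11.88: alcoholic beverages → 12% + 1% city = 13% → £1.54
Subtotal = £1194.60; tax = £67.81; total due = £1262.41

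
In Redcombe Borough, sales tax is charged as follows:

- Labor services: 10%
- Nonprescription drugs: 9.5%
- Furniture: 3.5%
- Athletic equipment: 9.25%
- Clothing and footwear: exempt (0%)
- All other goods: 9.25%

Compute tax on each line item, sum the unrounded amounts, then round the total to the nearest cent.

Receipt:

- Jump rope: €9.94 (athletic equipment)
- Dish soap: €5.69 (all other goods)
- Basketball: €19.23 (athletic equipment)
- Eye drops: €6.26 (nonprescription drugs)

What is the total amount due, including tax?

Jump rope €9.94: athletic equipment → 9.25% → €0.91945
Dish soap €5.69: all other goods → 9.25% → €0.526325
Basketball €19.23: athletic equipment → 9.25% → €1.778775
Eye drops €6.26: nonprescription drugs → 9.5% → €0.5947
Subtotal = €41.12; unrounded tax = €3.81925 → €3.82; total due = €44.94

€44.94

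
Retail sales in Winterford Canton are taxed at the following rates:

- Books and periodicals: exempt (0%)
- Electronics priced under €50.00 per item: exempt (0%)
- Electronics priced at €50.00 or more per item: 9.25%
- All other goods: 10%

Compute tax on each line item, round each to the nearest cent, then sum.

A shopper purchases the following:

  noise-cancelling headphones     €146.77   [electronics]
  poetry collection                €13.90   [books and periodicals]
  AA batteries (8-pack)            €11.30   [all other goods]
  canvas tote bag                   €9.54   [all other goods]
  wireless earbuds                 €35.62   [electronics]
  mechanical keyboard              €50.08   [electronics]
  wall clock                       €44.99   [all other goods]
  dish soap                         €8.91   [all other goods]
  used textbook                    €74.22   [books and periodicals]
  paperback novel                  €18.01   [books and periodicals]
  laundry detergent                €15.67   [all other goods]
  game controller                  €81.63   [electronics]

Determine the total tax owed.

€34.80

Noise-cancelling headphones €146.77: electronics, €50.00 or more → 9.25% → €13.58
Poetry collection €13.90: books and periodicals → 0% → €0.00
AA batteries (8-pack) €11.30: all other goods → 10% → €1.13
Canvas tote bag €9.54: all other goods → 10% → €0.95
Wireless earbuds €35.62: electronics, under €50.00 → 0% → €0.00
Mechanical keyboard €50.08: electronics, €50.00 or more → 9.25% → €4.63
Wall clock €44.99: all other goods → 10% → €4.50
Dish soap €8.91: all other goods → 10% → €0.89
Used textbook €74.22: books and periodicals → 0% → €0.00
Paperback novel €18.01: books and periodicals → 0% → €0.00
Laundry detergent €15.67: all other goods → 10% → €1.57
Game controller €81.63: electronics, €50.00 or more → 9.25% → €7.55
Total tax = €13.58 + €1.13 + €0.95 + €4.63 + €4.50 + €0.89 + €1.57 + €7.55 = €34.80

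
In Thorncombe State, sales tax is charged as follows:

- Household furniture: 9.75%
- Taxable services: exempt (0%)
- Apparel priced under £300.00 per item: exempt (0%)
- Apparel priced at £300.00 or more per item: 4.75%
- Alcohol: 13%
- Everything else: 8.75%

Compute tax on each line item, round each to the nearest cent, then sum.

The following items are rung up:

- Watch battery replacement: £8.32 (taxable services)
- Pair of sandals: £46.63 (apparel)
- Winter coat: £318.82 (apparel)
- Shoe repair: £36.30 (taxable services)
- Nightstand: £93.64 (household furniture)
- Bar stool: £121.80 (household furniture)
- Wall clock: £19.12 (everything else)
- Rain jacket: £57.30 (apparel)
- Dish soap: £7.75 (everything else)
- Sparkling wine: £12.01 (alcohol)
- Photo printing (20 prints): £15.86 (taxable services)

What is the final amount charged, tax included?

Watch battery replacement £8.32: taxable services → 0% → £0.00
Pair of sandals £46.63: apparel, under £300.00 → 0% → £0.00
Winter coat £318.82: apparel, £300.00 or more → 4.75% → £15.14
Shoe repair £36.30: taxable services → 0% → £0.00
Nightstand £93.64: household furniture → 9.75% → £9.13
Bar stool £121.80: household furniture → 9.75% → £11.88
Wall clock £19.12: everything else → 8.75% → £1.67
Rain jacket £57.30: apparel, under £300.00 → 0% → £0.00
Dish soap £7.75: everything else → 8.75% → £0.68
Sparkling wine £12.01: alcohol → 13% → £1.56
Photo printing (20 prints) £15.86: taxable services → 0% → £0.00
Subtotal = £737.55; tax = £40.06; total due = £777.61

£777.61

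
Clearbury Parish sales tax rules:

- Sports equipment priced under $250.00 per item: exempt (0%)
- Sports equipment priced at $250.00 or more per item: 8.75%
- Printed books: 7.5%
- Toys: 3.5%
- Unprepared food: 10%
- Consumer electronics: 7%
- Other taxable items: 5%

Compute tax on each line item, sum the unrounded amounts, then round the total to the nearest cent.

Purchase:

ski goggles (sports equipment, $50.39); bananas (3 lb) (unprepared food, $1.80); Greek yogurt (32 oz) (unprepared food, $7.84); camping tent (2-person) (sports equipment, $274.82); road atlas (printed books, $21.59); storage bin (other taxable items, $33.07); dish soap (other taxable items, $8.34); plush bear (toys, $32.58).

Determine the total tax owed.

Ski goggles $50.39: sports equipment, under $250.00 → 0% → $0.00
Bananas (3 lb) $1.80: unprepared food → 10% → $0.18
Greek yogurt (32 oz) $7.84: unprepared food → 10% → $0.784
Camping tent (2-person) $274.82: sports equipment, $250.00 or more → 8.75% → $24.04675
Road atlas $21.59: printed books → 7.5% → $1.61925
Storage bin $33.07: other taxable items → 5% → $1.6535
Dish soap $8.34: other taxable items → 5% → $0.417
Plush bear $32.58: toys → 3.5% → $1.1403
Unrounded tax sum = $29.8408 → $29.84

$29.84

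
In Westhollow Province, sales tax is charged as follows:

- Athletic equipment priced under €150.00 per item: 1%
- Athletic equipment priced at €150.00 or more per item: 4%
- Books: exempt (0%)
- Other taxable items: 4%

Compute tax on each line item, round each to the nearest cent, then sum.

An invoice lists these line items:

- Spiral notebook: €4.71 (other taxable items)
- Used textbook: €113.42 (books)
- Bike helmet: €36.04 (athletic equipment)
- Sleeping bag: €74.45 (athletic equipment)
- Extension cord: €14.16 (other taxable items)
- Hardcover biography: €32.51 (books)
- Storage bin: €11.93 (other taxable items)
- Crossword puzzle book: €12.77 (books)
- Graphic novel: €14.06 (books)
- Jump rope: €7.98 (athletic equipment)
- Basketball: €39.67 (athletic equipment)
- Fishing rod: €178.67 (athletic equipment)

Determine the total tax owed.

€9.97

Spiral notebook €4.71: other taxable items → 4% → €0.19
Used textbook €113.42: books → 0% → €0.00
Bike helmet €36.04: athletic equipment, under €150.00 → 1% → €0.36
Sleeping bag €74.45: athletic equipment, under €150.00 → 1% → €0.74
Extension cord €14.16: other taxable items → 4% → €0.57
Hardcover biography €32.51: books → 0% → €0.00
Storage bin €11.93: other taxable items → 4% → €0.48
Crossword puzzle book €12.77: books → 0% → €0.00
Graphic novel €14.06: books → 0% → €0.00
Jump rope €7.98: athletic equipment, under €150.00 → 1% → €0.08
Basketball €39.67: athletic equipment, under €150.00 → 1% → €0.40
Fishing rod €178.67: athletic equipment, €150.00 or more → 4% → €7.15
Total tax = €0.19 + €0.36 + €0.74 + €0.57 + €0.48 + €0.08 + €0.40 + €7.15 = €9.97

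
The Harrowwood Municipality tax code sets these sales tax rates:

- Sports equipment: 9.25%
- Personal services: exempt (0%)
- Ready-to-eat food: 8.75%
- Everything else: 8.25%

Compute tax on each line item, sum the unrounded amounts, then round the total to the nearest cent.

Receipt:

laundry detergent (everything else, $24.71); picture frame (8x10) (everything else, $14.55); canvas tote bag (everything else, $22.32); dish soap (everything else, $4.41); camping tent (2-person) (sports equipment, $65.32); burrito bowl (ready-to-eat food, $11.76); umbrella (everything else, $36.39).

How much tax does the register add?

Laundry detergent $24.71: everything else → 8.25% → $2.038575
Picture frame (8x10) $14.55: everything else → 8.25% → $1.200375
Canvas tote bag $22.32: everything else → 8.25% → $1.8414
Dish soap $4.41: everything else → 8.25% → $0.363825
Camping tent (2-person) $65.32: sports equipment → 9.25% → $6.0421
Burrito bowl $11.76: ready-to-eat food → 8.75% → $1.029
Umbrella $36.39: everything else → 8.25% → $3.002175
Unrounded tax sum = $15.51745 → $15.52

$15.52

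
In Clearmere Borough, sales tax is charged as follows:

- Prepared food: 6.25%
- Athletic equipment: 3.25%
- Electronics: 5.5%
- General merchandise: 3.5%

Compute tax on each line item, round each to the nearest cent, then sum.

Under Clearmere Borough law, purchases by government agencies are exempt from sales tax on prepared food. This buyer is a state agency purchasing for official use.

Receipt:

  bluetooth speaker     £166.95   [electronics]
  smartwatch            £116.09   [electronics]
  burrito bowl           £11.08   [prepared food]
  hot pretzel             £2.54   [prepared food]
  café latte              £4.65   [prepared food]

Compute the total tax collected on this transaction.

Bluetooth speaker £166.95: electronics → 5.5% → £9.18
Smartwatch £116.09: electronics → 5.5% → £6.38
Burrito bowl £11.08: prepared food, buyer-exempt → 0% → £0.00
Hot pretzel £2.54: prepared food, buyer-exempt → 0% → £0.00
Café latte £4.65: prepared food, buyer-exempt → 0% → £0.00
Total tax = £9.18 + £6.38 = £15.56

£15.56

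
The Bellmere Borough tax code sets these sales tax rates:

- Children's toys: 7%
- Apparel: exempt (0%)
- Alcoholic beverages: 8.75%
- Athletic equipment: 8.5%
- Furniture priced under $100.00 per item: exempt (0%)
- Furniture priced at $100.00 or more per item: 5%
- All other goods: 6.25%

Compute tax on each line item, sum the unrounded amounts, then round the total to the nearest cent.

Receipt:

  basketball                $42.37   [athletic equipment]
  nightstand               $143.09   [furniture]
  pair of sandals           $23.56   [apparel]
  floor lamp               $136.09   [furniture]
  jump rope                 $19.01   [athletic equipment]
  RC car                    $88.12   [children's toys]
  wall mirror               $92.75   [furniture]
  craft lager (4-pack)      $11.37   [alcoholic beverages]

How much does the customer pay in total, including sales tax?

Basketball $42.37: athletic equipment → 8.5% → $3.60145
Nightstand $143.09: furniture, $100.00 or more → 5% → $7.1545
Pair of sandals $23.56: apparel → 0% → $0.00
Floor lamp $136.09: furniture, $100.00 or more → 5% → $6.8045
Jump rope $19.01: athletic equipment → 8.5% → $1.61585
RC car $88.12: children's toys → 7% → $6.1684
Wall mirror $92.75: furniture, under $100.00 → 0% → $0.00
Craft lager (4-pack) $11.37: alcoholic beverages → 8.75% → $0.994875
Subtotal = $556.36; unrounded tax = $26.339575 → $26.34; total due = $582.70

$582.70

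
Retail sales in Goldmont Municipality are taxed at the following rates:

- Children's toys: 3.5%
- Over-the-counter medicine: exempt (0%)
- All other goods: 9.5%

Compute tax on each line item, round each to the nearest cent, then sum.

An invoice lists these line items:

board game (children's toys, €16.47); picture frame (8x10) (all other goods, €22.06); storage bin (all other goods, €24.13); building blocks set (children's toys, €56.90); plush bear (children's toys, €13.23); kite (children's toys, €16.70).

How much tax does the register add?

€8.00

Board game €16.47: children's toys → 3.5% → €0.58
Picture frame (8x10) €22.06: all other goods → 9.5% → €2.10
Storage bin €24.13: all other goods → 9.5% → €2.29
Building blocks set €56.90: children's toys → 3.5% → €1.99
Plush bear €13.23: children's toys → 3.5% → €0.46
Kite €16.70: children's toys → 3.5% → €0.58
Total tax = €0.58 + €2.10 + €2.29 + €1.99 + €0.46 + €0.58 = €8.00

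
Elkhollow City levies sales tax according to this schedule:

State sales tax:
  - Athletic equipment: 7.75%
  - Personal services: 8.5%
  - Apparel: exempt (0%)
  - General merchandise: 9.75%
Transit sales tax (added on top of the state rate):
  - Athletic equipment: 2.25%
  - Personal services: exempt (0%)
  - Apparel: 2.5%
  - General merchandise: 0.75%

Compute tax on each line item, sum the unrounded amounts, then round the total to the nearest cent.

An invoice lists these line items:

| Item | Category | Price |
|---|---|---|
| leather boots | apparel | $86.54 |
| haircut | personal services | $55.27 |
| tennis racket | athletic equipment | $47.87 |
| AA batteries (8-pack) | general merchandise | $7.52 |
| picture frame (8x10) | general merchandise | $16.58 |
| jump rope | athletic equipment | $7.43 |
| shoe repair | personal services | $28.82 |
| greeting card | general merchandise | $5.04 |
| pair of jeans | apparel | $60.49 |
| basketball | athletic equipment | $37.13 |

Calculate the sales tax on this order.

$23.13

Leather boots $86.54: apparel → 0% + 2.5% transit = 2.5% → $2.1635
Haircut $55.27: personal services → 8.5% + 0% transit = 8.5% → $4.69795
Tennis racket $47.87: athletic equipment → 7.75% + 2.25% transit = 10% → $4.787
AA batteries (8-pack) $7.52: general merchandise → 9.75% + 0.75% transit = 10.5% → $0.7896
Picture frame (8x10) $16.58: general merchandise → 9.75% + 0.75% transit = 10.5% → $1.7409
Jump rope $7.43: athletic equipment → 7.75% + 2.25% transit = 10% → $0.743
Shoe repair $28.82: personal services → 8.5% + 0% transit = 8.5% → $2.4497
Greeting card $5.04: general merchandise → 9.75% + 0.75% transit = 10.5% → $0.5292
Pair of jeans $60.49: apparel → 0% + 2.5% transit = 2.5% → $1.51225
Basketball $37.13: athletic equipment → 7.75% + 2.25% transit = 10% → $3.713
Unrounded tax sum = $23.1261 → $23.13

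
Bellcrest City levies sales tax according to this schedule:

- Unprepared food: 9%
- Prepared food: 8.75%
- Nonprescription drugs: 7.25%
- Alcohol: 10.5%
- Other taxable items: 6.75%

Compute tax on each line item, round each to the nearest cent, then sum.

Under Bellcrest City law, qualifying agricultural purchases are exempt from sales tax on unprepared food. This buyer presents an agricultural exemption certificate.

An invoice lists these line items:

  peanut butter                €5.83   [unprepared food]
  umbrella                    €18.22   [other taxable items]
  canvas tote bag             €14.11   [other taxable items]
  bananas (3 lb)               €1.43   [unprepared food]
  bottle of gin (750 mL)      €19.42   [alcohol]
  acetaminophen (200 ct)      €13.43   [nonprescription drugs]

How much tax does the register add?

Peanut butter €5.83: unprepared food, buyer-exempt → 0% → €0.00
Umbrella €18.22: other taxable items → 6.75% → €1.23
Canvas tote bag €14.11: other taxable items → 6.75% → €0.95
Bananas (3 lb) €1.43: unprepared food, buyer-exempt → 0% → €0.00
Bottle of gin (750 mL) €19.42: alcohol → 10.5% → €2.04
Acetaminophen (200 ct) €13.43: nonprescription drugs → 7.25% → €0.97
Total tax = €1.23 + €0.95 + €2.04 + €0.97 = €5.19

€5.19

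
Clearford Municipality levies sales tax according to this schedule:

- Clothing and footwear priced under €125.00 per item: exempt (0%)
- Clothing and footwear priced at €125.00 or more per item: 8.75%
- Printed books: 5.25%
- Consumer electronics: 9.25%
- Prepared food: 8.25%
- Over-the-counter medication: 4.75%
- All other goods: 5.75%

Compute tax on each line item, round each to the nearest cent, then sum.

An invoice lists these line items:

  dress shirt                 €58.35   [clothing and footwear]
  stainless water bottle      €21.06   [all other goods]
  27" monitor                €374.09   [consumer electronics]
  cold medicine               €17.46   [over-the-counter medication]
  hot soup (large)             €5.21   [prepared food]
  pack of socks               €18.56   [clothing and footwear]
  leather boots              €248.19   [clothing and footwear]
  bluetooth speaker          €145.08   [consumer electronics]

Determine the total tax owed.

€72.21

Dress shirt €58.35: clothing and footwear, under €125.00 → 0% → €0.00
Stainless water bottle €21.06: all other goods → 5.75% → €1.21
27" monitor €374.09: consumer electronics → 9.25% → €34.60
Cold medicine €17.46: over-the-counter medication → 4.75% → €0.83
Hot soup (large) €5.21: prepared food → 8.25% → €0.43
Pack of socks €18.56: clothing and footwear, under €125.00 → 0% → €0.00
Leather boots €248.19: clothing and footwear, €125.00 or more → 8.75% → €21.72
Bluetooth speaker €145.08: consumer electronics → 9.25% → €13.42
Total tax = €1.21 + €34.60 + €0.83 + €0.43 + €21.72 + €13.42 = €72.21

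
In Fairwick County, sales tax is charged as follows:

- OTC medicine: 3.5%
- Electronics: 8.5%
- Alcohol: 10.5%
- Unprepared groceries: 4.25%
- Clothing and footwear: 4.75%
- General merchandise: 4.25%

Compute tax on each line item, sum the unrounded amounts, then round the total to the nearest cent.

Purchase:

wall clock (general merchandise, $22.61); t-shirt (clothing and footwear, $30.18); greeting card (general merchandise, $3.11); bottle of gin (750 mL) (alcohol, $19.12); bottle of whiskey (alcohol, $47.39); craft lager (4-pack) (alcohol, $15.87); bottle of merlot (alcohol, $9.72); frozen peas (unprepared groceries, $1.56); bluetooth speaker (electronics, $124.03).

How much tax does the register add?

$22.81

Wall clock $22.61: general merchandise → 4.25% → $0.960925
T-shirt $30.18: clothing and footwear → 4.75% → $1.43355
Greeting card $3.11: general merchandise → 4.25% → $0.132175
Bottle of gin (750 mL) $19.12: alcohol → 10.5% → $2.0076
Bottle of whiskey $47.39: alcohol → 10.5% → $4.97595
Craft lager (4-pack) $15.87: alcohol → 10.5% → $1.66635
Bottle of merlot $9.72: alcohol → 10.5% → $1.0206
Frozen peas $1.56: unprepared groceries → 4.25% → $0.0663
Bluetooth speaker $124.03: electronics → 8.5% → $10.54255
Unrounded tax sum = $22.806 → $22.81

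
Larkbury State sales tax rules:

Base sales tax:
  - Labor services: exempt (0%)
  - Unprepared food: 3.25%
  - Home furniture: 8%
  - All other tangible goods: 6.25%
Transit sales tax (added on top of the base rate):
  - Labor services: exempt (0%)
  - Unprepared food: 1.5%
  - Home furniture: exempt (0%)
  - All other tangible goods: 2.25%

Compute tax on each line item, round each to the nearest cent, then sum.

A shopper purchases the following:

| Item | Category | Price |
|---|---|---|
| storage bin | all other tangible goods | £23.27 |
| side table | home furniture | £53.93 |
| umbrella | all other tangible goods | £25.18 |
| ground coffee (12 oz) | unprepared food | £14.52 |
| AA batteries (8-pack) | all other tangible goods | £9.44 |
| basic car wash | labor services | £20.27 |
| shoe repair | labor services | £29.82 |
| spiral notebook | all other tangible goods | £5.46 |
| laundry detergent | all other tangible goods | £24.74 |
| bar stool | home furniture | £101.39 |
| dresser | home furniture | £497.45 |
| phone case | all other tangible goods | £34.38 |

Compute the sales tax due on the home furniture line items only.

Side table £53.93: home furniture → 8% + 0% transit = 8% → £4.31
Bar stool £101.39: home furniture → 8% + 0% transit = 8% → £8.11
Dresser £497.45: home furniture → 8% + 0% transit = 8% → £39.80
Tax on home furniture = £4.31 + £8.11 + £39.80 = £52.22

£52.22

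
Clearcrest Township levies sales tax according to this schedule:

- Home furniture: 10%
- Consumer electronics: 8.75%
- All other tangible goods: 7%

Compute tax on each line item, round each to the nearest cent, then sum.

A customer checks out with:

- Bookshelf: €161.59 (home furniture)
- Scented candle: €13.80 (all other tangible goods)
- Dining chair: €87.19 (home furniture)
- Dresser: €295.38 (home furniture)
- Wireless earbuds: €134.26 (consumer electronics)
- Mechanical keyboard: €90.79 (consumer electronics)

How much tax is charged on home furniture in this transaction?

Bookshelf €161.59: home furniture → 10% → €16.16
Dining chair €87.19: home furniture → 10% → €8.72
Dresser €295.38: home furniture → 10% → €29.54
Tax on home furniture = €16.16 + €8.72 + €29.54 = €54.42

€54.42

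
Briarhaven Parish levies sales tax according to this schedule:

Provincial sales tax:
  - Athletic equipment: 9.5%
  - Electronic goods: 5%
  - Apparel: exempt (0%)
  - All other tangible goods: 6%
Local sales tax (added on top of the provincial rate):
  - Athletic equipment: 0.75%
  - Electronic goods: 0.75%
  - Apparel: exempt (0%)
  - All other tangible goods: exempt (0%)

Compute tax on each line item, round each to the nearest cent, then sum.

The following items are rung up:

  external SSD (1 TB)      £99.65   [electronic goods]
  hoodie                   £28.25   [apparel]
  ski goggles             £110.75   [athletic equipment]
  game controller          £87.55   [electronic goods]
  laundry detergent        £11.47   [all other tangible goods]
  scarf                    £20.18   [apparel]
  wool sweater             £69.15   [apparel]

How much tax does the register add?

External SSD (1 TB) £99.65: electronic goods → 5% + 0.75% local = 5.75% → £5.73
Hoodie £28.25: apparel → 0% + 0% local = 0% → £0.00
Ski goggles £110.75: athletic equipment → 9.5% + 0.75% local = 10.25% → £11.35
Game controller £87.55: electronic goods → 5% + 0.75% local = 5.75% → £5.03
Laundry detergent £11.47: all other tangible goods → 6% + 0% local = 6% → £0.69
Scarf £20.18: apparel → 0% + 0% local = 0% → £0.00
Wool sweater £69.15: apparel → 0% + 0% local = 0% → £0.00
Total tax = £5.73 + £11.35 + £5.03 + £0.69 = £22.80

£22.80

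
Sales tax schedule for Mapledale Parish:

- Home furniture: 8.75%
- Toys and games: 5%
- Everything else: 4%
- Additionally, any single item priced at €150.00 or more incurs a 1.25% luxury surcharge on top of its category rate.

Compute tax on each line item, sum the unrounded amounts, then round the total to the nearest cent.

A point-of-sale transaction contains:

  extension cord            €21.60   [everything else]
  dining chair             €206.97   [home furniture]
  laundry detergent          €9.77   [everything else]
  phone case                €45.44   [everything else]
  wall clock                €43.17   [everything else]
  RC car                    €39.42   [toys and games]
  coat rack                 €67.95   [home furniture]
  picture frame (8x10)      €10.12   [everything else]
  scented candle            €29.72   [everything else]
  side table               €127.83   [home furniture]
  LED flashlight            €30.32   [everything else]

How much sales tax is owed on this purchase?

Extension cord €21.60: everything else → 4% → €0.864
Dining chair €206.97: home furniture → 8.75% + 1.25% surcharge = 10% → €20.697
Laundry detergent €9.77: everything else → 4% → €0.3908
Phone case €45.44: everything else → 4% → €1.8176
Wall clock €43.17: everything else → 4% → €1.7268
RC car €39.42: toys and games → 5% → €1.971
Coat rack €67.95: home furniture → 8.75% → €5.945625
Picture frame (8x10) €10.12: everything else → 4% → €0.4048
Scented candle €29.72: everything else → 4% → €1.1888
Side table €127.83: home furniture → 8.75% → €11.185125
LED flashlight €30.32: everything else → 4% → €1.2128
Unrounded tax sum = €47.40435 → €47.40

€47.40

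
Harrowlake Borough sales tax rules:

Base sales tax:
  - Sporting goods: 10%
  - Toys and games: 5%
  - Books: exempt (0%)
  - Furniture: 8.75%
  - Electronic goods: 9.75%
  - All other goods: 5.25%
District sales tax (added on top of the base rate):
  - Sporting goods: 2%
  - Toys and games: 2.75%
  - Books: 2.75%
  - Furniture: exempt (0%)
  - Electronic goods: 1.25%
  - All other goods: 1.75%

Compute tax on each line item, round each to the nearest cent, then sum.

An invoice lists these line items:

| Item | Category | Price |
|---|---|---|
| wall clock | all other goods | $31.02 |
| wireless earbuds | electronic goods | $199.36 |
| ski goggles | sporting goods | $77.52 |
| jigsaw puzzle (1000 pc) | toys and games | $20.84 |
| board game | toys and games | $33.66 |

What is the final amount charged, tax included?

$400.03

Wall clock $31.02: all other goods → 5.25% + 1.75% district = 7% → $2.17
Wireless earbuds $199.36: electronic goods → 9.75% + 1.25% district = 11% → $21.93
Ski goggles $77.52: sporting goods → 10% + 2% district = 12% → $9.30
Jigsaw puzzle (1000 pc) $20.84: toys and games → 5% + 2.75% district = 7.75% → $1.62
Board game $33.66: toys and games → 5% + 2.75% district = 7.75% → $2.61
Subtotal = $362.40; tax = $37.63; total due = $400.03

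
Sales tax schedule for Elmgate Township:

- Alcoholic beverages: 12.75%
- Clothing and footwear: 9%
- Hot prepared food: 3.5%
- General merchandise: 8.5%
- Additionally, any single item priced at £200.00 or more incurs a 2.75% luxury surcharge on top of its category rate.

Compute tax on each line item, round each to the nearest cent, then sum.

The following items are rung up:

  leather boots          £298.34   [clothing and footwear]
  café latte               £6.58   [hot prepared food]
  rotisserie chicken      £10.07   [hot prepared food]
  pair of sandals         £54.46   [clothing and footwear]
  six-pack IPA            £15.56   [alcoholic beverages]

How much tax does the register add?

£42.51

Leather boots £298.34: clothing and footwear → 9% + 2.75% surcharge = 11.75% → £35.05
Café latte £6.58: hot prepared food → 3.5% → £0.23
Rotisserie chicken £10.07: hot prepared food → 3.5% → £0.35
Pair of sandals £54.46: clothing and footwear → 9% → £4.90
Six-pack IPA £15.56: alcoholic beverages → 12.75% → £1.98
Total tax = £35.05 + £0.23 + £0.35 + £4.90 + £1.98 = £42.51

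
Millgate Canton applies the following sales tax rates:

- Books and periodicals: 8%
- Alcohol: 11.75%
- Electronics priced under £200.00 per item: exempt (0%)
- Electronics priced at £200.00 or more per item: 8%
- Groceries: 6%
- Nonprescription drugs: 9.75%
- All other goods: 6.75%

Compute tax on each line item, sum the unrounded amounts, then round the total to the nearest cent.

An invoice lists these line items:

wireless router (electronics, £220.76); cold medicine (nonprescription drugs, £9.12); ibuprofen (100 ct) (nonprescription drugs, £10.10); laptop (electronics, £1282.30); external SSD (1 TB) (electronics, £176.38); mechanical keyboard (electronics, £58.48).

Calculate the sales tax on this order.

£122.12

Wireless router £220.76: electronics, £200.00 or more → 8% → £17.6608
Cold medicine £9.12: nonprescription drugs → 9.75% → £0.8892
Ibuprofen (100 ct) £10.10: nonprescription drugs → 9.75% → £0.98475
Laptop £1282.30: electronics, £200.00 or more → 8% → £102.584
External SSD (1 TB) £176.38: electronics, under £200.00 → 0% → £0.00
Mechanical keyboard £58.48: electronics, under £200.00 → 0% → £0.00
Unrounded tax sum = £122.11875 → £122.12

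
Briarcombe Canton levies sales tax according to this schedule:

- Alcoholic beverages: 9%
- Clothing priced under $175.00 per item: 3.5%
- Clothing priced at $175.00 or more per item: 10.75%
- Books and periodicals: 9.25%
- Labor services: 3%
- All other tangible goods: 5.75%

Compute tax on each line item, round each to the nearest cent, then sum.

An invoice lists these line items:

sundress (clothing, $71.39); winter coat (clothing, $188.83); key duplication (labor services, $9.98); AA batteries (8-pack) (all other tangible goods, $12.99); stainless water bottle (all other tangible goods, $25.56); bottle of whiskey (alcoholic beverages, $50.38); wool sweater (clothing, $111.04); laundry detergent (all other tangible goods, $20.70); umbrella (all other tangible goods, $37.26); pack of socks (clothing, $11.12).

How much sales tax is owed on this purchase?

$37.46

Sundress $71.39: clothing, under $175.00 → 3.5% → $2.50
Winter coat $188.83: clothing, $175.00 or more → 10.75% → $20.30
Key duplication $9.98: labor services → 3% → $0.30
AA batteries (8-pack) $12.99: all other tangible goods → 5.75% → $0.75
Stainless water bottle $25.56: all other tangible goods → 5.75% → $1.47
Bottle of whiskey $50.38: alcoholic beverages → 9% → $4.53
Wool sweater $111.04: clothing, under $175.00 → 3.5% → $3.89
Laundry detergent $20.70: all other tangible goods → 5.75% → $1.19
Umbrella $37.26: all other tangible goods → 5.75% → $2.14
Pack of socks $11.12: clothing, under $175.00 → 3.5% → $0.39
Total tax = $2.50 + $20.30 + $0.30 + $0.75 + $1.47 + $4.53 + $3.89 + $1.19 + $2.14 + $0.39 = $37.46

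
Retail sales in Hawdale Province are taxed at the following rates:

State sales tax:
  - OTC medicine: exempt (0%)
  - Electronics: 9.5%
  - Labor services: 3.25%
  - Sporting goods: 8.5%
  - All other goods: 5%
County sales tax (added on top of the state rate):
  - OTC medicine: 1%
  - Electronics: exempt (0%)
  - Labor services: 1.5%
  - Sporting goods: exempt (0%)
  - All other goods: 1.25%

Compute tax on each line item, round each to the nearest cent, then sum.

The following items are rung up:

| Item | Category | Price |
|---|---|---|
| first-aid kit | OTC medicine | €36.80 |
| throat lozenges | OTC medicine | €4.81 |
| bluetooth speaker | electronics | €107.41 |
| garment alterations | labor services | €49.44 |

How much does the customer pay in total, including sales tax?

€211.43

First-aid kit €36.80: OTC medicine → 0% + 1% county = 1% → €0.37
Throat lozenges €4.81: OTC medicine → 0% + 1% county = 1% → €0.05
Bluetooth speaker €107.41: electronics → 9.5% + 0% county = 9.5% → €10.20
Garment alterations €49.44: labor services → 3.25% + 1.5% county = 4.75% → €2.35
Subtotal = €198.46; tax = €12.97; total due = €211.43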